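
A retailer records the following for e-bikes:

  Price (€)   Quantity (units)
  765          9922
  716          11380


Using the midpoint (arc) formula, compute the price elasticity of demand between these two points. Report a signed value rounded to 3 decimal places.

-2.069

%ΔQ = (11380 − 9922) / [(9922 + 11380)/2] = 1458/10651 = 0.136888…
%ΔP = (716 − 765) / [(765 + 716)/2] = -49/740.5 = -0.066171…
Arc Ed = %ΔQ / %ΔP = (1458/10651) / (-49/740.5) = -2.06869…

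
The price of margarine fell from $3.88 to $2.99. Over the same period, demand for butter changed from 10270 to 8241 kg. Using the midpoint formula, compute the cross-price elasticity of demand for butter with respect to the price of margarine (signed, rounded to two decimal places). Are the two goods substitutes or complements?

%ΔQ_{butter} = (8241 − 10270)/avg = -2029/9255.5 = -0.219221…
%ΔP_{margarine} = (2.99 − 3.88)/avg = -0.89/3.435 = -0.259097…
E_cross = (-2029/9255.5) / (-0.89/3.435) = 0.8460…
E_cross > 0 ⇒ the goods are substitutes.

0.85; substitutes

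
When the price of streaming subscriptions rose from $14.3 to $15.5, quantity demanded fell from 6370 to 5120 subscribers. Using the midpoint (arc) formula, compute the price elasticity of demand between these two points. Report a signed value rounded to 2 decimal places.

-2.70

%ΔQ = (5120 − 6370) / [(6370 + 5120)/2] = -1250/5745 = -0.217580…
%ΔP = (15.5 − 14.3) / [(14.3 + 15.5)/2] = 1.2/14.9 = 0.080536…
Arc Ed = %ΔQ / %ΔP = (-1250/5745) / (1.2/14.9) = -2.7016…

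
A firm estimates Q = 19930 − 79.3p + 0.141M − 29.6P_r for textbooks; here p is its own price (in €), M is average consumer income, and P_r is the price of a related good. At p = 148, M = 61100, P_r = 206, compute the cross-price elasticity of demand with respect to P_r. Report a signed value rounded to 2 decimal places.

At the given values, Q = 19930 − 79.3(148) + 0.141(61100) − 29.6(206) = 10711.1.
∂Q/∂P_r = -29.6.
E = (-29.6) × (206/10711.1) = -0.5692…

-0.57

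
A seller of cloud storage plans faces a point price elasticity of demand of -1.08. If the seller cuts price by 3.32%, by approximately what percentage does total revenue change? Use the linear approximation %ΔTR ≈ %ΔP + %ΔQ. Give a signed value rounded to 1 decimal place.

%ΔQ ≈ Ed × %ΔP = (-1.08) × (-3.32%) = +3.5856%
%ΔTR ≈ %ΔP + %ΔQ = (-3.32%) + (+3.5856%) = +0.2656%

+0.3%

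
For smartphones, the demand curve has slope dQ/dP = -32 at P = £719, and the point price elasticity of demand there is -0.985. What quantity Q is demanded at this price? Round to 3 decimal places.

23358.376

Ed = (dQ/dP)·(P/Q) ⇒ Q = (dQ/dP)·P/Ed = (-32)·719/(-0.985) = 23358.37563…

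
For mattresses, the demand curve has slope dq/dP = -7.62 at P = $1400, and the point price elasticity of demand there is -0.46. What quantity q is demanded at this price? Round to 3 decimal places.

23191.304

Ed = (dq/dP)·(P/q) ⇒ q = (dq/dP)·P/Ed = (-7.62)·1400/(-0.46) = 23191.30434…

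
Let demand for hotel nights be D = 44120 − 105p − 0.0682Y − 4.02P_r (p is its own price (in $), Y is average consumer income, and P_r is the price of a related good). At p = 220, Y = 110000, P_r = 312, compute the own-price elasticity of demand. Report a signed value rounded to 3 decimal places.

At the given values, D = 44120 − 105(220) − 0.0682(110000) − 4.02(312) = 12263.76.
∂D/∂p = −105.
E = (-105) × (220/12263.76) = -1.88359…

-1.884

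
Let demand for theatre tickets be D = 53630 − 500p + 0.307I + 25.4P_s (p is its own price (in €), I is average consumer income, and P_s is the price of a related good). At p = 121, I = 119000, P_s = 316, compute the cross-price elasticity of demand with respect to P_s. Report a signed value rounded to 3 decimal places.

At the given values, D = 53630 − 500(121) + 0.307(119000) + 25.4(316) = 37689.4.
∂D/∂P_s = 25.4.
E = (25.4) × (316/37689.4) = 0.21296…

0.213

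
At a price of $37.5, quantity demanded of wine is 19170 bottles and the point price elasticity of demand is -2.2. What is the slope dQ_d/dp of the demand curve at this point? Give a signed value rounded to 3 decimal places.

Ed = (dQ_d/dp)·(p/Q_d) ⇒ dQ_d/dp = Ed·Q_d/p = (-2.2)·19170/37.5 = -1124.64

-1124.640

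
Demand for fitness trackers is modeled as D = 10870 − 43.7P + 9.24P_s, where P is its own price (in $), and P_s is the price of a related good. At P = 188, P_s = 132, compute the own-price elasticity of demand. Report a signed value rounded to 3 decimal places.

-2.121

At the given values, D = 10870 − 43.7(188) + 9.24(132) = 3874.08.
∂D/∂P = −43.7.
E = (-43.7) × (188/3874.08) = -2.12065…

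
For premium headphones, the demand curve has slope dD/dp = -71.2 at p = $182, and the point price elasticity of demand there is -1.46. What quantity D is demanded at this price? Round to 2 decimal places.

8875.62

Ed = (dD/dp)·(p/D) ⇒ D = (dD/dp)·p/Ed = (-71.2)·182/(-1.46) = 8875.6164…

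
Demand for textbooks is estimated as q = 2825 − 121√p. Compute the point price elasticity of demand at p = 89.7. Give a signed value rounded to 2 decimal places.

dq/dp = −121/(2√p) = -6.38792. At p = 89.7, q = 1679.01.
Ed = (dq/dp)·(p/q) = (-6.38792) × (89.7/1679.01) = -0.3412…

-0.34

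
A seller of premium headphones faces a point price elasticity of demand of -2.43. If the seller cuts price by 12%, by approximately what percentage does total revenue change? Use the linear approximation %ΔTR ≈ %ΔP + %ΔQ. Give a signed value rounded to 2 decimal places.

+17.16%

%ΔQ ≈ Ed × %ΔP = (-2.43) × (-12%) = +29.1600%
%ΔTR ≈ %ΔP + %ΔQ = (-12%) + (+29.1600%) = +17.1600%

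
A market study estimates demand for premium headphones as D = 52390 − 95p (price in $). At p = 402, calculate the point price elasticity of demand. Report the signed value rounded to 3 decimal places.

-2.689

dD/dp = −95. At p = 402, D = 52390 − 95(402) = 14200.
Ed = (dD/dp)·(p/D) = −95 × (402/14200) = -2.68943…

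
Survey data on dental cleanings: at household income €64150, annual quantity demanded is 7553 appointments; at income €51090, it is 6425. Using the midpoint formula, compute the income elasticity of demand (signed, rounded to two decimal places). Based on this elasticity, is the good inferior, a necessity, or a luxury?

%ΔQ = (6425 − 7553)/[( 7553 + 6425)/2] = -1128/6989 = -0.161396…
%ΔIncome = (51090 − 64150)/[( 64150 + 51090)/2] = -13060/57620 = -0.226657…
E_income = (-1128/6989) / (-13060/57620) = 0.7120…
0 < E_income < 1 ⇒ normal good, necessity.

0.71; necessity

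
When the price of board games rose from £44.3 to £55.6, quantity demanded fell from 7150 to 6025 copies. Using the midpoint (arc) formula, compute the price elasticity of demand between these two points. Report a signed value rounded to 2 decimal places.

%ΔQ = (6025 − 7150) / [(7150 + 6025)/2] = -1125/6587.5 = -0.170777…
%ΔP = (55.6 − 44.3) / [(44.3 + 55.6)/2] = 11.3/49.95 = 0.226226…
Arc Ed = %ΔQ / %ΔP = (-1125/6587.5) / (11.3/49.95) = -0.7548…

-0.75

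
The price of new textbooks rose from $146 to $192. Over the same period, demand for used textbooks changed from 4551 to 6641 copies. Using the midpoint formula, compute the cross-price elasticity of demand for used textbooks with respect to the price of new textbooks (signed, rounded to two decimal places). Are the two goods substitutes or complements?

1.37; substitutes

%ΔQ_{used textbooks} = (6641 − 4551)/avg = 2090/5596 = 0.373481…
%ΔP_{new textbooks} = (192 − 146)/avg = 46/169 = 0.272189…
E_cross = (2090/5596) / (46/169) = 1.3721…
E_cross > 0 ⇒ the goods are substitutes.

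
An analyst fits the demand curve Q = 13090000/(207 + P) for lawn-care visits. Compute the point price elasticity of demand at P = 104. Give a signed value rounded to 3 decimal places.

dQ/dP = −13090000/(207 + P)² = -135.338. At P = 104, Q = 42090.
Ed = (dQ/dP)·(P/Q) = (-135.338) × (104/42090) = -0.33440…

-0.334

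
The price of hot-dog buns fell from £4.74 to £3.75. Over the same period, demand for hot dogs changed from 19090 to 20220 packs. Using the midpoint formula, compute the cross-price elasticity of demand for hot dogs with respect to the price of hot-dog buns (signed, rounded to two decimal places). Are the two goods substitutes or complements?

-0.25; complements

%ΔQ_{hot dogs} = (20220 − 19090)/avg = 1130/19655 = 0.057491…
%ΔP_{hot-dog buns} = (3.75 − 4.74)/avg = -0.99/4.245 = -0.233215…
E_cross = (1130/19655) / (-0.99/4.245) = -0.2465…
E_cross < 0 ⇒ the goods are complements.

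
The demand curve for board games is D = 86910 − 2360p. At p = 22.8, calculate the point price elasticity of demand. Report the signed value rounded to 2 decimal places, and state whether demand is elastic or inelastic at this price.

dD/dp = −2360. At p = 22.8, D = 86910 − 2360(22.8) = 33102.
Ed = (dD/dp)·(p/D) = −2360 × (22.8/33102) = -1.6255…
|Ed| = 1.63 > 1, so demand is elastic.

-1.63; elastic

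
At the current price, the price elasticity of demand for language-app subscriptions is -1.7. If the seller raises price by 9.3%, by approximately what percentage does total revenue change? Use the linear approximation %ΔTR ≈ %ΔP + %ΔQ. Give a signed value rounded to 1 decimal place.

%ΔQ ≈ Ed × %ΔP = (-1.7) × (+9.3%) = -15.8100%
%ΔTR ≈ %ΔP + %ΔQ = (+9.3%) + (-15.8100%) = -6.5100%

-6.5%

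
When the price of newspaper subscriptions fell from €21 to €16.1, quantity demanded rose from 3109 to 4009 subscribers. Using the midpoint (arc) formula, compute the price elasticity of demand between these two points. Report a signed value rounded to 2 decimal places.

-0.96

%ΔQ = (4009 − 3109) / [(3109 + 4009)/2] = 900/3559 = 0.252880…
%ΔP = (16.1 − 21) / [(21 + 16.1)/2] = -4.9/18.55 = -0.264150…
Arc Ed = %ΔQ / %ΔP = (900/3559) / (-4.9/18.55) = -0.9573…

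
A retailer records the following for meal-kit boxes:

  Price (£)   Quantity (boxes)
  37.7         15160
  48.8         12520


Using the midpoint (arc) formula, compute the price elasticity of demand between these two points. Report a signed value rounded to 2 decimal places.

-0.74

%ΔQ = (12520 − 15160) / [(15160 + 12520)/2] = -2640/13840 = -0.190751…
%ΔP = (48.8 − 37.7) / [(37.7 + 48.8)/2] = 11.1/43.25 = 0.256647…
Arc Ed = %ΔQ / %ΔP = (-2640/13840) / (11.1/43.25) = -0.7432…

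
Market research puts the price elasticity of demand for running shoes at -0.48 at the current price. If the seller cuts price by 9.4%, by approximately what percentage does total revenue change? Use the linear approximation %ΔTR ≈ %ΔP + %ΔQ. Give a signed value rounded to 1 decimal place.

%ΔQ ≈ Ed × %ΔP = (-0.48) × (-9.4%) = +4.5120%
%ΔTR ≈ %ΔP + %ΔQ = (-9.4%) + (+4.5120%) = -4.8880%

-4.9%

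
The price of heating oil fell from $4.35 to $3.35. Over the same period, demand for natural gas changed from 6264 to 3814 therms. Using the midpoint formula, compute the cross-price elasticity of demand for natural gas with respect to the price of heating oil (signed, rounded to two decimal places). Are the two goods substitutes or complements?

1.87; substitutes

%ΔQ_{natural gas} = (3814 − 6264)/avg = -2450/5039 = -0.486207…
%ΔP_{heating oil} = (3.35 − 4.35)/avg = -1/3.85 = -0.259740…
E_cross = (-2450/5039) / (-1/3.85) = 1.8718…
E_cross > 0 ⇒ the goods are substitutes.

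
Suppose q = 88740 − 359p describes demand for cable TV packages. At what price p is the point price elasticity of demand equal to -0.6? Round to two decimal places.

Ed = −359p/(88740 − 359p). Set this equal to -0.6:
359p = 0.6·(88740 − 359p) ⇒ 359p(1 + 0.6) = 0.6·88740
p = 0.6·88740 / (359·1.6) = 92.6949…

92.69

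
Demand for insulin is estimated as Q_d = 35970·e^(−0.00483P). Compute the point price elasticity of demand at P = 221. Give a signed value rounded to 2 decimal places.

-1.07

dQ_d/dP = −0.00483·Q_d = -59.746. At P = 221, Q_d = 12369.8.
Ed = (dQ_d/dP)·(P/Q_d) = (-59.746) × (221/12369.8) = -1.0674…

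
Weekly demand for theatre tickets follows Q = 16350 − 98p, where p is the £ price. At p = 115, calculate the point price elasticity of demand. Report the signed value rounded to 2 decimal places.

-2.22

dQ/dp = −98. At p = 115, Q = 16350 − 98(115) = 5080.
Ed = (dQ/dp)·(p/Q) = −98 × (115/5080) = -2.2185…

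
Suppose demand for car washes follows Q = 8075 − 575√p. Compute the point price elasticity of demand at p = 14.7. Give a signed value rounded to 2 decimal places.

-0.19

dQ/dp = −575/(2√p) = -74.9858. At p = 14.7, Q = 5870.42.
Ed = (dQ/dp)·(p/Q) = (-74.9858) × (14.7/5870.42) = -0.1877…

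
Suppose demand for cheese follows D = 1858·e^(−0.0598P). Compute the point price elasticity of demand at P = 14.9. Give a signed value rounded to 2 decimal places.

dD/dP = −0.0598·D = -45.5808. At P = 14.9, D = 762.221.
Ed = (dD/dP)·(P/D) = (-45.5808) × (14.9/762.221) = -0.8910…

-0.89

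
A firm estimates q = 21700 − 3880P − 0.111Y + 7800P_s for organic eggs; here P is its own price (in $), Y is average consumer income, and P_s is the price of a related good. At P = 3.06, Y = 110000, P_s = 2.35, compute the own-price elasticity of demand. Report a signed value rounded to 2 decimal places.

At the given values, q = 21700 − 3880(3.06) − 0.111(110000) + 7800(2.35) = 15947.2.
∂q/∂P = −3880.
E = (-3880) × (3.06/15947.2) = -0.7445…

-0.74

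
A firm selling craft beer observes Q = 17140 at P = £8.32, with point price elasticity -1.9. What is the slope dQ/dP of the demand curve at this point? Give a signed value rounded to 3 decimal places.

-3914.183

Ed = (dQ/dP)·(P/Q) ⇒ dQ/dP = Ed·Q/P = (-1.9)·17140/8.32 = -3914.18269…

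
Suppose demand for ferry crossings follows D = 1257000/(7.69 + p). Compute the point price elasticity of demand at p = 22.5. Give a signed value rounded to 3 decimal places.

-0.745

dD/dp = −1257000/(7.69 + p)² = -1379.14. At p = 22.5, D = 41636.3.
Ed = (dD/dp)·(p/D) = (-1379.14) × (22.5/41636.3) = -0.74527…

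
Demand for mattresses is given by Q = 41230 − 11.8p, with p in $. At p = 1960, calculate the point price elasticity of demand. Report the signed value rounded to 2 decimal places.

dQ/dp = −11.8. At p = 1960, Q = 41230 − 11.8(1960) = 18102.
Ed = (dQ/dp)·(p/Q) = −11.8 × (1960/18102) = -1.2776…

-1.28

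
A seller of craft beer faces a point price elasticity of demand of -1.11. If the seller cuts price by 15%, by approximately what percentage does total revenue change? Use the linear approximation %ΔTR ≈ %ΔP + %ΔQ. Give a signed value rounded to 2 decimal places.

%ΔQ ≈ Ed × %ΔP = (-1.11) × (-15%) = +16.6500%
%ΔTR ≈ %ΔP + %ΔQ = (-15%) + (+16.6500%) = +1.6500%

+1.65%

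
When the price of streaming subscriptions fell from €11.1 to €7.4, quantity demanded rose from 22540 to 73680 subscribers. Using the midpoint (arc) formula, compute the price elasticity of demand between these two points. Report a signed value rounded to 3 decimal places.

-2.657

%ΔQ = (73680 − 22540) / [(22540 + 73680)/2] = 51140/48110 = 1.062980…
%ΔP = (7.4 − 11.1) / [(11.1 + 7.4)/2] = -3.7/9.25 = -0.4
Arc Ed = %ΔQ / %ΔP = (51140/48110) / (-3.7/9.25) = -2.65745…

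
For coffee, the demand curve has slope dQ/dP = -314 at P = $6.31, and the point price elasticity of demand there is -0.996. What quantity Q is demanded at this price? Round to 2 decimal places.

Ed = (dQ/dP)·(P/Q) ⇒ Q = (dQ/dP)·P/Ed = (-314)·6.31/(-0.996) = 1989.2971…

1989.30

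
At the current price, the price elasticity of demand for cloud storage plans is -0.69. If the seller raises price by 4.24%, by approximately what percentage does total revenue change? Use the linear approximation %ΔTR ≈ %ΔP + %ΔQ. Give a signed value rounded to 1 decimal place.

%ΔQ ≈ Ed × %ΔP = (-0.69) × (+4.24%) = -2.9256%
%ΔTR ≈ %ΔP + %ΔQ = (+4.24%) + (-2.9256%) = +1.3144%

+1.3%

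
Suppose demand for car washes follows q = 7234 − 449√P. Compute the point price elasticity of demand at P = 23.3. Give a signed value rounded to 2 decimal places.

-0.21

dq/dP = −449/(2√P) = -46.5091. At P = 23.3, q = 5066.67.
Ed = (dq/dP)·(P/q) = (-46.5091) × (23.3/5066.67) = -0.2138…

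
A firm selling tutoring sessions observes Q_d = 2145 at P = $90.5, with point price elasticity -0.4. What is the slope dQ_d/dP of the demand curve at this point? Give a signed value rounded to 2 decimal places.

-9.48

Ed = (dQ_d/dP)·(P/Q_d) ⇒ dQ_d/dP = Ed·Q_d/P = (-0.4)·2145/90.5 = -9.4806…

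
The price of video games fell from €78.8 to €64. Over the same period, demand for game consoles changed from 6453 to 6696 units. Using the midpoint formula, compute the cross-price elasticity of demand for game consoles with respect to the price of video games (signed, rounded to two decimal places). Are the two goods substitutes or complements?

-0.18; complements

%ΔQ_{game consoles} = (6696 − 6453)/avg = 243/6574.5 = 0.036960…
%ΔP_{video games} = (64 − 78.8)/avg = -14.8/71.4 = -0.207282…
E_cross = (243/6574.5) / (-14.8/71.4) = -0.1783…
E_cross < 0 ⇒ the goods are complements.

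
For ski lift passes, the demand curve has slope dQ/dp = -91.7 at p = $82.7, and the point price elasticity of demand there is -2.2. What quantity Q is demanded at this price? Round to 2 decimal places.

3447.09

Ed = (dQ/dp)·(p/Q) ⇒ Q = (dQ/dp)·p/Ed = (-91.7)·82.7/(-2.2) = 3447.0863…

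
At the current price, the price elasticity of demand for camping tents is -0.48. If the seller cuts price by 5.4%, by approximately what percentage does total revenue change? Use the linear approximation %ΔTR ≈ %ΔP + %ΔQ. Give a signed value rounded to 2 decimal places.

-2.81%

%ΔQ ≈ Ed × %ΔP = (-0.48) × (-5.4%) = +2.5920%
%ΔTR ≈ %ΔP + %ΔQ = (-5.4%) + (+2.5920%) = -2.8080%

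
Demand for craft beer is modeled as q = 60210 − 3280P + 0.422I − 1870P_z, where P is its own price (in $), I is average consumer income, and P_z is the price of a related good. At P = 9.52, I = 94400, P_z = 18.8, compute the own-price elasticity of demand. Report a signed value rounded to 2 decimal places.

-0.93

At the given values, q = 60210 − 3280(9.52) + 0.422(94400) − 1870(18.8) = 33665.2.
∂q/∂P = −3280.
E = (-3280) × (9.52/33665.2) = -0.9275…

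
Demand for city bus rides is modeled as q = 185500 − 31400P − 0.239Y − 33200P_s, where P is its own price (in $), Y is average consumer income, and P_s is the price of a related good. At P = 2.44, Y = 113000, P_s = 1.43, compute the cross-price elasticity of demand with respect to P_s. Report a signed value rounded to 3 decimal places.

At the given values, q = 185500 − 31400(2.44) − 0.239(113000) − 33200(1.43) = 34401.
∂q/∂P_s = -33200.
E = (-33200) × (1.43/34401) = -1.38007…

-1.380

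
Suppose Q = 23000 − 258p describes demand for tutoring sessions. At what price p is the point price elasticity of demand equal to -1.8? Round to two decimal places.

57.31

Ed = −258p/(23000 − 258p). Set this equal to -1.8:
258p = 1.8·(23000 − 258p) ⇒ 258p(1 + 1.8) = 1.8·23000
p = 1.8·23000 / (258·2.8) = 57.3089…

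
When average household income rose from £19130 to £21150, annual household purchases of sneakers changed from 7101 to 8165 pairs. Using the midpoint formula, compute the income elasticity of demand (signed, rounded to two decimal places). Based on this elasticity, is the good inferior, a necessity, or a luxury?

1.39; luxury

%ΔQ = (8165 − 7101)/[( 7101 + 8165)/2] = 1064/7633 = 0.139394…
%ΔIncome = (21150 − 19130)/[( 19130 + 21150)/2] = 2020/20140 = 0.100297…
E_income = (1064/7633) / (2020/20140) = 1.3898…
E_income > 1 ⇒ normal good, luxury.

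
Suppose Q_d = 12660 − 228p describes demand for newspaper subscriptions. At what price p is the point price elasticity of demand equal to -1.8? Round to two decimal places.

Ed = −228p/(12660 − 228p). Set this equal to -1.8:
228p = 1.8·(12660 − 228p) ⇒ 228p(1 + 1.8) = 1.8·12660
p = 1.8·12660 / (228·2.8) = 35.6954…

35.70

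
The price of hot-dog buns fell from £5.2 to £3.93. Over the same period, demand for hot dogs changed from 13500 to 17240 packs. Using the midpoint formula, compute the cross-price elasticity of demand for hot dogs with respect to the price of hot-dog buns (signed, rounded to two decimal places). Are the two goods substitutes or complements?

%ΔQ_{hot dogs} = (17240 − 13500)/avg = 3740/15370 = 0.243331…
%ΔP_{hot-dog buns} = (3.93 − 5.2)/avg = -1.27/4.565 = -0.278203…
E_cross = (3740/15370) / (-1.27/4.565) = -0.8746…
E_cross < 0 ⇒ the goods are complements.

-0.87; complements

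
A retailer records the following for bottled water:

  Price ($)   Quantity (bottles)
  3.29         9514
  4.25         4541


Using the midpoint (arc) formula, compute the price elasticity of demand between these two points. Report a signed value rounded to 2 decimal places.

-2.78

%ΔQ = (4541 − 9514) / [(9514 + 4541)/2] = -4973/7027.5 = -0.707648…
%ΔP = (4.25 − 3.29) / [(3.29 + 4.25)/2] = 0.96/3.77 = 0.254641…
Arc Ed = %ΔQ / %ΔP = (-4973/7027.5) / (0.96/3.77) = -2.7789…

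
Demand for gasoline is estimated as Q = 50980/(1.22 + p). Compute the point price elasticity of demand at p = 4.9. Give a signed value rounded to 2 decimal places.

dQ/dp = −50980/(1.22 + p)² = -1361.12. At p = 4.9, Q = 8330.07.
Ed = (dQ/dp)·(p/Q) = (-1361.12) × (4.9/8330.07) = -0.8006…

-0.80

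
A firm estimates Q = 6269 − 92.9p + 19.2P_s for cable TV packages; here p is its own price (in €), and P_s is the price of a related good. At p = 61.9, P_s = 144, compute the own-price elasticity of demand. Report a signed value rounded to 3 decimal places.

-1.751

At the given values, Q = 6269 − 92.9(61.9) + 19.2(144) = 3283.29.
∂Q/∂p = −92.9.
E = (-92.9) × (61.9/3283.29) = -1.75144…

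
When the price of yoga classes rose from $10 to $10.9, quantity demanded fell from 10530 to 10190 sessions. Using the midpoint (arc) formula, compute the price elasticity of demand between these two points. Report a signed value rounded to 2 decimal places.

-0.38

%ΔQ = (10190 − 10530) / [(10530 + 10190)/2] = -340/10360 = -0.032818…
%ΔP = (10.9 − 10) / [(10 + 10.9)/2] = 0.9/10.45 = 0.086124…
Arc Ed = %ΔQ / %ΔP = (-340/10360) / (0.9/10.45) = -0.3810…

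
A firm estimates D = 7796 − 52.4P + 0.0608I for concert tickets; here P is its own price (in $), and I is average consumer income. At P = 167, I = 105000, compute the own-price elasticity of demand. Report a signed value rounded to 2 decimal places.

At the given values, D = 7796 − 52.4(167) + 0.0608(105000) = 5429.2.
∂D/∂P = −52.4.
E = (-52.4) × (167/5429.2) = -1.6118…

-1.61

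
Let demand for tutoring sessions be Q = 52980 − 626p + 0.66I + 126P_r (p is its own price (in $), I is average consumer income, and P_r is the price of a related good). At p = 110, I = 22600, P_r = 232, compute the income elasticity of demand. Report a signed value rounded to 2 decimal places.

At the given values, Q = 52980 − 626(110) + 0.66(22600) + 126(232) = 28268.
∂Q/∂I = 0.66.
E = (0.66) × (22600/28268) = 0.5276…

0.53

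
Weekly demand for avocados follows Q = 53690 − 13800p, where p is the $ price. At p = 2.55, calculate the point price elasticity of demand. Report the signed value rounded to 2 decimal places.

-1.90

dQ/dp = −13800. At p = 2.55, Q = 53690 − 13800(2.55) = 18500.
Ed = (dQ/dp)·(p/Q) = −13800 × (2.55/18500) = -1.9021…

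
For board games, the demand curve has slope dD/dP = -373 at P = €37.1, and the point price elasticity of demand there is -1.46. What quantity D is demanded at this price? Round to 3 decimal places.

9478.288

Ed = (dD/dP)·(P/D) ⇒ D = (dD/dP)·P/Ed = (-373)·37.1/(-1.46) = 9478.28767…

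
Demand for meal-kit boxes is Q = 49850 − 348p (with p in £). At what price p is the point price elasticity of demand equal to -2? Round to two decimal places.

95.50

Ed = −348p/(49850 − 348p). Set this equal to -2:
348p = 2·(49850 − 348p) ⇒ 348p(1 + 2) = 2·49850
p = 2·49850 / (348·3) = 95.4980…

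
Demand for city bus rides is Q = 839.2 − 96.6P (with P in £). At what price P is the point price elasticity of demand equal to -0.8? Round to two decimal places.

3.86

Ed = −96.6P/(839.2 − 96.6P). Set this equal to -0.8:
96.6P = 0.8·(839.2 − 96.6P) ⇒ 96.6P(1 + 0.8) = 0.8·839.2
P = 0.8·839.2 / (96.6·1.8) = 3.8610…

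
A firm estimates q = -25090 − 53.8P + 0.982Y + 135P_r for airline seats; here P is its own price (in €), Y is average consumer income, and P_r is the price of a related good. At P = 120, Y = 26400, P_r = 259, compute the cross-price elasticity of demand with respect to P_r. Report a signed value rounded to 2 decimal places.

1.19

At the given values, q = -25090 − 53.8(120) + 0.982(26400) + 135(259) = 29343.8.
∂q/∂P_r = 135.
E = (135) × (259/29343.8) = 1.1915…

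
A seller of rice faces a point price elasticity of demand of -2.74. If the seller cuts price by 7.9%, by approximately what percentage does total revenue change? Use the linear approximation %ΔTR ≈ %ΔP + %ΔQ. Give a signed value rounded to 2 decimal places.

+13.75%

%ΔQ ≈ Ed × %ΔP = (-2.74) × (-7.9%) = +21.6460%
%ΔTR ≈ %ΔP + %ΔQ = (-7.9%) + (+21.6460%) = +13.7460%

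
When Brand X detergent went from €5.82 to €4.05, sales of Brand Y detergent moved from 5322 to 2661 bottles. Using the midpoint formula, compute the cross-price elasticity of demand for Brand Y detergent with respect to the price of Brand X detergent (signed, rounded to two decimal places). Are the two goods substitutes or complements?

%ΔQ_{Brand Y detergent} = (2661 − 5322)/avg = -2661/3991.5 = -0.666666…
%ΔP_{Brand X detergent} = (4.05 − 5.82)/avg = -1.77/4.935 = -0.358662…
E_cross = (-2661/3991.5) / (-1.77/4.935) = 1.8587…
E_cross > 0 ⇒ the goods are substitutes.

1.86; substitutes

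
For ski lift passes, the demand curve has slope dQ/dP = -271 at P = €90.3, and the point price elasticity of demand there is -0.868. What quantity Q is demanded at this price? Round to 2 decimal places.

28192.74

Ed = (dQ/dP)·(P/Q) ⇒ Q = (dQ/dP)·P/Ed = (-271)·90.3/(-0.868) = 28192.7419…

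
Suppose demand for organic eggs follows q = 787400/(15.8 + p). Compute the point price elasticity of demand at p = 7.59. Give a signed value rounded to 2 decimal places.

-0.32

dq/dp = −787400/(15.8 + p)² = -1439.25. At p = 7.59, q = 33664.
Ed = (dq/dp)·(p/q) = (-1439.25) × (7.59/33664) = -0.3244…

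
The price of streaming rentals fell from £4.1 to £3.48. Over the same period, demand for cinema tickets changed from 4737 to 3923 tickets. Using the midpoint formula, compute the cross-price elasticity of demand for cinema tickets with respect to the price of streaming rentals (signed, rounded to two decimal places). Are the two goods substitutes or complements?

1.15; substitutes

%ΔQ_{cinema tickets} = (3923 − 4737)/avg = -814/4330 = -0.187990…
%ΔP_{streaming rentals} = (3.48 − 4.1)/avg = -0.62/3.79 = -0.163588…
E_cross = (-814/4330) / (-0.62/3.79) = 1.1491…
E_cross > 0 ⇒ the goods are substitutes.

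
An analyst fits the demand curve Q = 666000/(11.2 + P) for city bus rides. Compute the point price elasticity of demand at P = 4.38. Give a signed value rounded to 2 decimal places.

dQ/dP = −666000/(11.2 + P)² = -2743.72. At P = 4.38, Q = 42747.1.
Ed = (dQ/dP)·(P/Q) = (-2743.72) × (4.38/42747.1) = -0.2811…

-0.28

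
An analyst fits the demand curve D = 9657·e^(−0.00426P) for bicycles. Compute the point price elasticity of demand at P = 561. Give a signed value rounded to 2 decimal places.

-2.39

dD/dP = −0.00426·D = -3.77006. At P = 561, D = 884.992.
Ed = (dD/dP)·(P/D) = (-3.77006) × (561/884.992) = -2.3898…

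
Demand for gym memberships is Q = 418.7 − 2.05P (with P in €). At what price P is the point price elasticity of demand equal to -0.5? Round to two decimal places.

Ed = −2.05P/(418.7 − 2.05P). Set this equal to -0.5:
2.05P = 0.5·(418.7 − 2.05P) ⇒ 2.05P(1 + 0.5) = 0.5·418.7
P = 0.5·418.7 / (2.05·1.5) = 68.0813…

68.08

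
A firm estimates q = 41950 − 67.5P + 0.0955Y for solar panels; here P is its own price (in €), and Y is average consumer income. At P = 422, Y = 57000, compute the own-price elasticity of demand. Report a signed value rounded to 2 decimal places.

-1.51

At the given values, q = 41950 − 67.5(422) + 0.0955(57000) = 18908.5.
∂q/∂P = −67.5.
E = (-67.5) × (422/18908.5) = -1.5064…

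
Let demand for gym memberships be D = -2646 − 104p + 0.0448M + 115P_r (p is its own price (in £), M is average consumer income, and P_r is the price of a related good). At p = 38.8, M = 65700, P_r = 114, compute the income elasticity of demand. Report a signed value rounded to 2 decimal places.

0.31

At the given values, D = -2646 − 104(38.8) + 0.0448(65700) + 115(114) = 9372.16.
∂D/∂M = 0.0448.
E = (0.0448) × (65700/9372.16) = 0.3140…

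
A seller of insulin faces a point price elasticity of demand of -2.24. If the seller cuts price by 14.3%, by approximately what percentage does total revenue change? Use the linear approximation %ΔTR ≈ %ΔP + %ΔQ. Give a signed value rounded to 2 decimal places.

%ΔQ ≈ Ed × %ΔP = (-2.24) × (-14.3%) = +32.0320%
%ΔTR ≈ %ΔP + %ΔQ = (-14.3%) + (+32.0320%) = +17.7320%

+17.73%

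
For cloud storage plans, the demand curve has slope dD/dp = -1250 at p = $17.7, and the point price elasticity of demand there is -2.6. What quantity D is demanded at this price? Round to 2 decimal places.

8509.62

Ed = (dD/dp)·(p/D) ⇒ D = (dD/dp)·p/Ed = (-1250)·17.7/(-2.6) = 8509.6153…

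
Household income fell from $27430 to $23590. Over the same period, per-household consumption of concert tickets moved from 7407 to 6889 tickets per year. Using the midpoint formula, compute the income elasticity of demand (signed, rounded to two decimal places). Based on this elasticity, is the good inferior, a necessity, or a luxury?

%ΔQ = (6889 − 7407)/[( 7407 + 6889)/2] = -518/7148 = -0.072467…
%ΔIncome = (23590 − 27430)/[( 27430 + 23590)/2] = -3840/25510 = -0.150529…
E_income = (-518/7148) / (-3840/25510) = 0.4814…
0 < E_income < 1 ⇒ normal good, necessity.

0.48; necessity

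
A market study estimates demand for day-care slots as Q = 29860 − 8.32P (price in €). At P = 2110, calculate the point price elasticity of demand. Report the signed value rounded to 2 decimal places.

-1.43

dQ/dP = −8.32. At P = 2110, Q = 29860 − 8.32(2110) = 12304.8.
Ed = (dQ/dP)·(P/Q) = −8.32 × (2110/12304.8) = -1.4266…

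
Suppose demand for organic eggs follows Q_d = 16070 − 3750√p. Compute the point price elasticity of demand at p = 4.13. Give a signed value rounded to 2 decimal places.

-0.45

dQ_d/dp = −3750/(2√p) = -922.627. At p = 4.13, Q_d = 8449.1.
Ed = (dQ_d/dp)·(p/Q_d) = (-922.627) × (4.13/8449.1) = -0.4509…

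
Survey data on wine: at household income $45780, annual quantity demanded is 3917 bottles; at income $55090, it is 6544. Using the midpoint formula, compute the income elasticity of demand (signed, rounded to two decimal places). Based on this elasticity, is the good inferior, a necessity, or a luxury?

%ΔQ = (6544 − 3917)/[( 3917 + 6544)/2] = 2627/5230.5 = 0.502246…
%ΔIncome = (55090 − 45780)/[( 45780 + 55090)/2] = 9310/50435 = 0.184594…
E_income = (2627/5230.5) / (9310/50435) = 2.7208…
E_income > 1 ⇒ normal good, luxury.

2.72; luxury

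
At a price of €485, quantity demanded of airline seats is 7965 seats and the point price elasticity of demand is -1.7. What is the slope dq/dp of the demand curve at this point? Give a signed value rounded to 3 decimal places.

-27.919

Ed = (dq/dp)·(p/q) ⇒ dq/dp = Ed·q/p = (-1.7)·7965/485 = -27.91855…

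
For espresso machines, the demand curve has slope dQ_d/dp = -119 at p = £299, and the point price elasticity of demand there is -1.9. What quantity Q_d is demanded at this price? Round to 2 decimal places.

Ed = (dQ_d/dp)·(p/Q_d) ⇒ Q_d = (dQ_d/dp)·p/Ed = (-119)·299/(-1.9) = 18726.8421…

18726.84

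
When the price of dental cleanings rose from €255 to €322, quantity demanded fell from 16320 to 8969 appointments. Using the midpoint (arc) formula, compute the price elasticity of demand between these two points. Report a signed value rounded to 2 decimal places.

%ΔQ = (8969 − 16320) / [(16320 + 8969)/2] = -7351/12644.5 = -0.581359…
%ΔP = (322 − 255) / [(255 + 322)/2] = 67/288.5 = 0.232235…
Arc Ed = %ΔQ / %ΔP = (-7351/12644.5) / (67/288.5) = -2.5033…

-2.50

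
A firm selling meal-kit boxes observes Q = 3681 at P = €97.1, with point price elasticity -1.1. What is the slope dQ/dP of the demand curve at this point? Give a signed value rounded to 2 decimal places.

Ed = (dQ/dP)·(P/Q) ⇒ dQ/dP = Ed·Q/P = (-1.1)·3681/97.1 = -41.7003…

-41.70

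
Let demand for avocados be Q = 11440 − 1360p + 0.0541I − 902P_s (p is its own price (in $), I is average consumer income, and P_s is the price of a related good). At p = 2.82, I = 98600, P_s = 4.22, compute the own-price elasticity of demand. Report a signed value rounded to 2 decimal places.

-0.42

At the given values, Q = 11440 − 1360(2.82) + 0.0541(98600) − 902(4.22) = 9132.62.
∂Q/∂p = −1360.
E = (-1360) × (2.82/9132.62) = -0.4199…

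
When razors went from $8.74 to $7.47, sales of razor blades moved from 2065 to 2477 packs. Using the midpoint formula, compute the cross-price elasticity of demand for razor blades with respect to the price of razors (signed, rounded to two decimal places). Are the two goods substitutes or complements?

%ΔQ_{razor blades} = (2477 − 2065)/avg = 412/2271 = 0.181417…
%ΔP_{razors} = (7.47 − 8.74)/avg = -1.27/8.105 = -0.156693…
E_cross = (412/2271) / (-1.27/8.105) = -1.1577…
E_cross < 0 ⇒ the goods are complements.

-1.16; complements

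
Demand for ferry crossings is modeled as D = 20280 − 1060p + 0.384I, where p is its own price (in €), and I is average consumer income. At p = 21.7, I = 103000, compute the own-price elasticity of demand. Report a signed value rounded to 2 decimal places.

-0.62

At the given values, D = 20280 − 1060(21.7) + 0.384(103000) = 36830.
∂D/∂p = −1060.
E = (-1060) × (21.7/36830) = -0.6245…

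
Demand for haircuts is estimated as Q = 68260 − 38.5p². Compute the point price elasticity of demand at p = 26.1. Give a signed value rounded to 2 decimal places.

dQ/dp = −2·38.5·p = -2009.7. At p = 26.1, Q = 42033.415.
Ed = (dQ/dp)·(p/Q) = (-2009.7) × (26.1/42033.415) = -1.2478…

-1.25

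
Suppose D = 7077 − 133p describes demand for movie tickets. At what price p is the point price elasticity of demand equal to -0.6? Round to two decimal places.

Ed = −133p/(7077 − 133p). Set this equal to -0.6:
133p = 0.6·(7077 − 133p) ⇒ 133p(1 + 0.6) = 0.6·7077
p = 0.6·7077 / (133·1.6) = 19.9539…

19.95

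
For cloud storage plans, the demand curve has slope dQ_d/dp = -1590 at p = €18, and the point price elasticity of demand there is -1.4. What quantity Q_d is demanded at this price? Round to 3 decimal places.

20442.857

Ed = (dQ_d/dp)·(p/Q_d) ⇒ Q_d = (dQ_d/dp)·p/Ed = (-1590)·18/(-1.4) = 20442.85714…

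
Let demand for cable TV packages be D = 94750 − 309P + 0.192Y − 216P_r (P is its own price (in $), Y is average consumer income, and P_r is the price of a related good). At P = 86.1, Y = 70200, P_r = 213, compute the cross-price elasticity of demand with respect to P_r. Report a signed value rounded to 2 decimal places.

-1.29

At the given values, D = 94750 − 309(86.1) + 0.192(70200) − 216(213) = 35615.5.
∂D/∂P_r = -216.
E = (-216) × (213/35615.5) = -1.2917…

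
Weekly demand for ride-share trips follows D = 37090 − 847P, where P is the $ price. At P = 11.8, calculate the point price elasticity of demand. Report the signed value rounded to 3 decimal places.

dD/dP = −847. At P = 11.8, D = 37090 − 847(11.8) = 27095.4.
Ed = (dD/dP)·(P/D) = −847 × (11.8/27095.4) = -0.36886…

-0.369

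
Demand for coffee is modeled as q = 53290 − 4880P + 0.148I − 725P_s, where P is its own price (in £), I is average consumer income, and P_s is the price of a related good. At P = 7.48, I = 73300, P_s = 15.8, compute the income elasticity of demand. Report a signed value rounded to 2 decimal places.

At the given values, q = 53290 − 4880(7.48) + 0.148(73300) − 725(15.8) = 16181.
∂q/∂I = 0.148.
E = (0.148) × (73300/16181) = 0.6704…

0.67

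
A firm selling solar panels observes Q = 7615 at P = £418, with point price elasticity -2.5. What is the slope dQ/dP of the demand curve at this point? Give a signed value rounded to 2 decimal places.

-45.54

Ed = (dQ/dP)·(P/Q) ⇒ dQ/dP = Ed·Q/P = (-2.5)·7615/418 = -45.5442…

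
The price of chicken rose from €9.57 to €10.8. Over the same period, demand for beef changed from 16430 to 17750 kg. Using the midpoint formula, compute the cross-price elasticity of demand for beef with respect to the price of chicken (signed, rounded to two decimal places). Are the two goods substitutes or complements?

0.64; substitutes

%ΔQ_{beef} = (17750 − 16430)/avg = 1320/17090 = 0.077238…
%ΔP_{chicken} = (10.8 − 9.57)/avg = 1.23/10.185 = 0.120765…
E_cross = (1320/17090) / (1.23/10.185) = 0.6395…
E_cross > 0 ⇒ the goods are substitutes.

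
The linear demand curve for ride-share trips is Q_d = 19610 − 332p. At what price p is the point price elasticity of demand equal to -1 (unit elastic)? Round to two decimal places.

29.53

Ed = −332p/(19610 − 332p). Set this equal to -1:
332p = 1·(19610 − 332p) ⇒ 332p(1 + 1) = 1·19610
p = 1·19610 / (332·2) = 29.5331…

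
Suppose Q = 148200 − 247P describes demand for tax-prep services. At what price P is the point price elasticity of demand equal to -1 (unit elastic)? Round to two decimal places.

Ed = −247P/(148200 − 247P). Set this equal to -1:
247P = 1·(148200 − 247P) ⇒ 247P(1 + 1) = 1·148200
P = 1·148200 / (247·2) = 300

300.00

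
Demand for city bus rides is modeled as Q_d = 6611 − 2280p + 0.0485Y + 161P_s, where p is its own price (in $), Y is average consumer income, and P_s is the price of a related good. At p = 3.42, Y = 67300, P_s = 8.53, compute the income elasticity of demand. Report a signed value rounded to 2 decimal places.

At the given values, Q_d = 6611 − 2280(3.42) + 0.0485(67300) + 161(8.53) = 3450.78.
∂Q_d/∂Y = 0.0485.
E = (0.0485) × (67300/3450.78) = 0.9458…

0.95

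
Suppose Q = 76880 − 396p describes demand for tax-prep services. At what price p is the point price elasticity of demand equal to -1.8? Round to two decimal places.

124.81

Ed = −396p/(76880 − 396p). Set this equal to -1.8:
396p = 1.8·(76880 − 396p) ⇒ 396p(1 + 1.8) = 1.8·76880
p = 1.8·76880 / (396·2.8) = 124.8051…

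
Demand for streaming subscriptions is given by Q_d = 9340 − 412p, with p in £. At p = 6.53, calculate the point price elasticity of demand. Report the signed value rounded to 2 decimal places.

dQ_d/dp = −412. At p = 6.53, Q_d = 9340 − 412(6.53) = 6649.64.
Ed = (dQ_d/dp)·(p/Q_d) = −412 × (6.53/6649.64) = -0.4045…

-0.40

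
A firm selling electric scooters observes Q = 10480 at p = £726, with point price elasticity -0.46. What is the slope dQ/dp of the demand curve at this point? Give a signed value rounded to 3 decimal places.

-6.640

Ed = (dQ/dp)·(p/Q) ⇒ dQ/dp = Ed·Q/p = (-0.46)·10480/726 = -6.64022…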